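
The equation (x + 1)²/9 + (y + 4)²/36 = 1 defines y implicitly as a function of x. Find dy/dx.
Differentiate both sides with respect to x, treating y as y(x). By the chain rule, any term containing y contributes a factor of y' = dy/dx when we differentiate it.

Move every term to one side and write the relation as F(x, y) = 0. Term by term,
  d/dx[(x + 1)^2/9] = 2x/9 + 2/9
  d/dx[(y + 4)^2/36] = y'(y + 4)/18
  d/dx[-1] = 0

The pieces without y' make up ∂F/∂x and the coefficient of y' is ∂F/∂y:
  ∂F/∂x = 2x/9 + 2/9,
  ∂F/∂y = y/18 + 2/9.

Since d/dx[F] = ∂F/∂x + (∂F/∂y)·y' = 0, solve for y':
  (∂F/∂y)·y' = -∂F/∂x
  dy/dx = -(∂F/∂x)/(∂F/∂y) = -(2x/9 + 2/9)/(y/18 + 2/9)
        = -(2(x + 1)/9)/((y + 4)/18) = 4(-x - 1)/(y + 4)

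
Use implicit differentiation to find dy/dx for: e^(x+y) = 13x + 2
Apply d/dx to both sides, remembering that y depends on x. Each occurrence of y therefore brings in a y' = dy/dx via the chain rule.

With F(x, y) equal to the left-hand side minus the right, differentiate F term by term:
  d/dx[-13x] = -13
  d/dx[e^(x + y)] = (y' + 1)·e^(x + y)
  d/dx[-2] = 0
Adding these up, d/dx[F] = 0 becomes
  (e^(x + y) - 13) + (e^(x + y))·y' = 0,
so isolating y',
  dy/dx = -(e^(x + y) - 13)/(e^(x + y)) = 13e^(-x - y) - 1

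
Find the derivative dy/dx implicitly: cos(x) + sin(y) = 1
Differentiate the relation implicitly: treat y = y(x) and apply the chain rule, so every y-derivative picks up a y' = dy/dx factor.

With everything moved to the left-hand side, differentiate term by term:
  d/dx[sin(y)] = y'·cos(y)
  d/dx[cos(x)] = -sin(x)
  d/dx[-1] = 0

Separating the contributions that come from x directly and those that come through y:
  without y':      -sin(x)
  multiplying y':  cos(y)

so (-sin(x)) + (cos(y))·y' = 0, and therefore
  dy/dx = -(-sin(x))/(cos(y)) = sin(x)/cos(y)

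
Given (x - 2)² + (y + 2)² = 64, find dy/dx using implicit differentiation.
Apply d/dx to both sides, remembering that y depends on x. Each occurrence of y therefore brings in a y' = dy/dx via the chain rule.

With F(x, y) equal to the left-hand side minus the right, differentiate F term by term:
  d/dx[(x - 2)^2] = 2x - 4
  d/dx[(y + 2)^2] = 2·y'(y + 2)
  d/dx[-64] = 0
Adding these up, d/dx[F] = 0 becomes
  (2x - 4) + (2y + 4)·y' = 0,
so isolating y',
  dy/dx = -(2x - 4)/(2y + 4) = (2 - x)/(y + 2)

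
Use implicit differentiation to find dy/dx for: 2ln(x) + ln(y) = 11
Take d/dx of both sides. Since y is implicitly a function of x, the chain rule attaches a y' = dy/dx factor whenever we differentiate through y.

Set F(x, y) = (left side) − (right side), so the curve is F = 0. Differentiating each term of F:
  d/dx[2ln(x)] = 2/x
  d/dx[ln(y)] = y'/y
  d/dx[-11] = 0

Collecting, the y'-free part is the partial derivative in x and the y' coefficient is the partial derivative in y:
  ∂F/∂x = 2/x
  ∂F/∂y = 1/y

so d/dx[F(x, y(x))] = ∂F/∂x + (∂F/∂y)·y' = 0. Rearranging,
  dy/dx = -(∂F/∂x)/(∂F/∂y) = -(2/x)/(1/y) = -2y/x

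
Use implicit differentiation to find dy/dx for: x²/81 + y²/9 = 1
Differentiate the relation implicitly: treat y = y(x) and apply the chain rule, so every y-derivative picks up a y' = dy/dx factor.

With everything moved to the left-hand side, differentiate term by term:
  d/dx[x^2/81] = 2x/81
  d/dx[y^2/9] = 2y·y'/9
  d/dx[-1] = 0

Separating the contributions that come from x directly and those that come through y:
  without y':      2x/81
  multiplying y':  2y/9

so (2x/81) + (2y/9)·y' = 0, and therefore
  dy/dx = -(2x/81)/(2y/9) = -x/(9y)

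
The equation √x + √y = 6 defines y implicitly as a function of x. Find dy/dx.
Differentiate the relation implicitly: treat y = y(x) and apply the chain rule, so every y-derivative picks up a y' = dy/dx factor.

With everything moved to the left-hand side, differentiate term by term:
  d/dx[√(x)] = 1/(2√(x))
  d/dx[√(y)] = y'/(2√(y))
  d/dx[-6] = 0

Separating the contributions that come from x directly and those that come through y:
  without y':      1/(2√(x))
  multiplying y':  1/(2√(y))

so (1/(2√(x))) + (1/(2√(y)))·y' = 0, and therefore
  dy/dx = -(1/(2√(x)))/(1/(2√(y))) = -√(y)/√(x)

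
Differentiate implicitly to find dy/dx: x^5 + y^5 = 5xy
Apply d/dx to both sides, remembering that y depends on x. Each occurrence of y therefore brings in a y' = dy/dx via the chain rule.

With F(x, y) equal to the left-hand side minus the right, differentiate F term by term:
  d/dx[x^5] = 5x^4
  d/dx[-5xy] = -5x·y' - 5y
  d/dx[y^5] = 5y^4·y'
Adding these up, d/dx[F] = 0 becomes
  (5x^4 - 5y) + (-5x + 5y^4)·y' = 0,
so isolating y',
  dy/dx = -(5x^4 - 5y)/(-5x + 5y^4) = (x^4 - y)/(x - y^4)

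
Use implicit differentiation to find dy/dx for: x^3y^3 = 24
Take d/dx of both sides. Since y is implicitly a function of x, the chain rule attaches a y' = dy/dx factor whenever we differentiate through y.

Set F(x, y) = (left side) − (right side), so the curve is F = 0. Differentiating each term of F:
  d/dx[x^3y^3] = 3x^3y^2·y' + 3x^2y^3
  d/dx[-24] = 0

Collecting, the y'-free part is the partial derivative in x and the y' coefficient is the partial derivative in y:
  ∂F/∂x = 3x^2y^3
  ∂F/∂y = 3x^3y^2

so d/dx[F(x, y(x))] = ∂F/∂x + (∂F/∂y)·y' = 0. Rearranging,
  dy/dx = -(∂F/∂x)/(∂F/∂y) = -(3x^2y^3)/(3x^3y^2) = -y/x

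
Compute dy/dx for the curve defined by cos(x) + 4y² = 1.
Differentiate both sides with respect to x, treating y as y(x). By the chain rule, any term containing y contributes a factor of y' = dy/dx when we differentiate it.

Move every term to one side and write the relation as F(x, y) = 0. Term by term,
  d/dx[4y^2] = 8y·y'
  d/dx[cos(x)] = -sin(x)
  d/dx[-1] = 0

The pieces without y' make up ∂F/∂x and the coefficient of y' is ∂F/∂y:
  ∂F/∂x = -sin(x),
  ∂F/∂y = 8y.

Since d/dx[F] = ∂F/∂x + (∂F/∂y)·y' = 0, solve for y':
  (∂F/∂y)·y' = -∂F/∂x
  dy/dx = -(∂F/∂x)/(∂F/∂y) = -(-sin(x))/(8y) = sin(x)/(8y)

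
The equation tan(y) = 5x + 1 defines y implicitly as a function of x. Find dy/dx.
Apply d/dx to both sides, remembering that y depends on x. Each occurrence of y therefore brings in a y' = dy/dx via the chain rule.

With F(x, y) equal to the left-hand side minus the right, differentiate F term by term:
  d/dx[-5x] = -5
  d/dx[tan(y)] = y'(tan(y)^2 + 1)
  d/dx[-1] = 0
Adding these up, d/dx[F] = 0 becomes
  (-5) + (tan(y)^2 + 1)·y' = 0,
so isolating y',
  dy/dx = -(-5)/(tan(y)^2 + 1) = 5cos(y)^2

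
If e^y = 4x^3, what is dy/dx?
Apply d/dx to both sides, remembering that y depends on x. Each occurrence of y therefore brings in a y' = dy/dx via the chain rule.

With F(x, y) equal to the left-hand side minus the right, differentiate F term by term:
  d/dx[-4x^3] = -12x^2
  d/dx[e^(y)] = y'·e^(y)
Adding these up, d/dx[F] = 0 becomes
  (-12x^2) + (e^(y))·y' = 0,
so isolating y',
  dy/dx = -(-12x^2)/(e^(y)) = 12x^2e^(-y)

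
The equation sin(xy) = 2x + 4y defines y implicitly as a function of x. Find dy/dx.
Differentiate the relation implicitly: treat y = y(x) and apply the chain rule, so every y-derivative picks up a y' = dy/dx factor.

With everything moved to the left-hand side, differentiate term by term:
  d/dx[-2x] = -2
  d/dx[-4y] = -4·y'
  d/dx[sin(xy)] = (x·y' + y)·cos(xy)

Separating the contributions that come from x directly and those that come through y:
  without y':      y·cos(xy) - 2
  multiplying y':  x·cos(xy) - 4

so (y·cos(xy) - 2) + (x·cos(xy) - 4)·y' = 0, and therefore
  dy/dx = -(y·cos(xy) - 2)/(x·cos(xy) - 4) = (-y·cos(xy) + 2)/(x·cos(xy) - 4)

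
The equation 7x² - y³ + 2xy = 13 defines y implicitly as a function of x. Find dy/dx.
Apply d/dx to both sides, remembering that y depends on x. Each occurrence of y therefore brings in a y' = dy/dx via the chain rule.

With F(x, y) equal to the left-hand side minus the right, differentiate F term by term:
  d/dx[7x^2] = 14x
  d/dx[2xy] = 2x·y' + 2y
  d/dx[-y^3] = -3y^2·y'
  d/dx[-13] = 0
Adding these up, d/dx[F] = 0 becomes
  (14x + 2y) + (2x - 3y^2)·y' = 0,
so isolating y',
  dy/dx = -(14x + 2y)/(2x - 3y^2) = 2(-7x - y)/(2x - 3y^2)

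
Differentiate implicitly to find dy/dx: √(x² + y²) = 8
Differentiate the relation implicitly: treat y = y(x) and apply the chain rule, so every y-derivative picks up a y' = dy/dx factor.

With everything moved to the left-hand side, differentiate term by term:
  d/dx[√(x^2 + y^2)] = (x + y·y')/√(x^2 + y^2)
  d/dx[-8] = 0

Separating the contributions that come from x directly and those that come through y:
  without y':      x/√(x^2 + y^2)
  multiplying y':  y/√(x^2 + y^2)

so (x/√(x^2 + y^2)) + (y/√(x^2 + y^2))·y' = 0, and therefore
  dy/dx = -(x/√(x^2 + y^2))/(y/√(x^2 + y^2)) = -x/y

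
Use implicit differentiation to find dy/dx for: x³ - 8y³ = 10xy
Differentiate both sides with respect to x, treating y as y(x). By the chain rule, any term containing y contributes a factor of y' = dy/dx when we differentiate it.

Move every term to one side and write the relation as F(x, y) = 0. Term by term,
  d/dx[x^3] = 3x^2
  d/dx[-10xy] = -10x·y' - 10y
  d/dx[-8y^3] = -24y^2·y'

The pieces without y' make up ∂F/∂x and the coefficient of y' is ∂F/∂y:
  ∂F/∂x = 3x^2 - 10y,
  ∂F/∂y = -10x - 24y^2.

Since d/dx[F] = ∂F/∂x + (∂F/∂y)·y' = 0, solve for y':
  (∂F/∂y)·y' = -∂F/∂x
  dy/dx = -(∂F/∂x)/(∂F/∂y) = -(3x^2 - 10y)/(-10x - 24y^2) = (3x^2 - 10y)/(2(5x + 12y^2))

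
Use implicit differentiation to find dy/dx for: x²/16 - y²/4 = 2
Take d/dx of both sides. Since y is implicitly a function of x, the chain rule attaches a y' = dy/dx factor whenever we differentiate through y.

Set F(x, y) = (left side) − (right side), so the curve is F = 0. Differentiating each term of F:
  d/dx[x^2/16] = x/8
  d/dx[-y^2/4] = -y·y'/2
  d/dx[-2] = 0

Collecting, the y'-free part is the partial derivative in x and the y' coefficient is the partial derivative in y:
  ∂F/∂x = x/8
  ∂F/∂y = -y/2

so d/dx[F(x, y(x))] = ∂F/∂x + (∂F/∂y)·y' = 0. Rearranging,
  dy/dx = -(∂F/∂x)/(∂F/∂y) = -(x/8)/(-y/2) = x/(4y)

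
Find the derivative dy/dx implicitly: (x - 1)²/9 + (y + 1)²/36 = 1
Differentiate the relation implicitly: treat y = y(x) and apply the chain rule, so every y-derivative picks up a y' = dy/dx factor.

With everything moved to the left-hand side, differentiate term by term:
  d/dx[(x - 1)^2/9] = 2x/9 - 2/9
  d/dx[(y + 1)^2/36] = y'(y + 1)/18
  d/dx[-1] = 0

Separating the contributions that come from x directly and those that come through y:
  without y':      2x/9 - 2/9
  multiplying y':  y/18 + 1/18

so (2x/9 - 2/9) + (y/18 + 1/18)·y' = 0, and therefore
  dy/dx = -(2x/9 - 2/9)/(y/18 + 1/18)
        = -(2(x - 1)/9)/((y + 1)/18) = 4(1 - x)/(y + 1)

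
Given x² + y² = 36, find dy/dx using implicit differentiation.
Differentiate the relation implicitly: treat y = y(x) and apply the chain rule, so every y-derivative picks up a y' = dy/dx factor.

With everything moved to the left-hand side, differentiate term by term:
  d/dx[x^2] = 2x
  d/dx[y^2] = 2y·y'
  d/dx[-36] = 0

Separating the contributions that come from x directly and those that come through y:
  without y':      2x
  multiplying y':  2y

so (2x) + (2y)·y' = 0, and therefore
  dy/dx = -(2x)/(2y) = -x/y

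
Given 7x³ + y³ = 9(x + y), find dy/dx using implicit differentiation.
Take d/dx of both sides. Since y is implicitly a function of x, the chain rule attaches a y' = dy/dx factor whenever we differentiate through y.

Set F(x, y) = (left side) − (right side), so the curve is F = 0. Differentiating each term of F:
  d/dx[7x^3] = 21x^2
  d/dx[-9x] = -9
  d/dx[y^3] = 3y^2·y'
  d/dx[-9y] = -9·y'

Collecting, the y'-free part is the partial derivative in x and the y' coefficient is the partial derivative in y:
  ∂F/∂x = 21x^2 - 9
  ∂F/∂y = 3y^2 - 9

so d/dx[F(x, y(x))] = ∂F/∂x + (∂F/∂y)·y' = 0. Rearranging,
  dy/dx = -(∂F/∂x)/(∂F/∂y) = -(21x^2 - 9)/(3y^2 - 9) = (3 - 7x^2)/(y^2 - 3)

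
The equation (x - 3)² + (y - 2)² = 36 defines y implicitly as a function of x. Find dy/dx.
Apply d/dx to both sides, remembering that y depends on x. Each occurrence of y therefore brings in a y' = dy/dx via the chain rule.

With F(x, y) equal to the left-hand side minus the right, differentiate F term by term:
  d/dx[(x - 3)^2] = 2x - 6
  d/dx[(y - 2)^2] = 2·y'(y - 2)
  d/dx[-36] = 0
Adding these up, d/dx[F] = 0 becomes
  (2x - 6) + (2y - 4)·y' = 0,
so isolating y',
  dy/dx = -(2x - 6)/(2y - 4) = (3 - x)/(y - 2)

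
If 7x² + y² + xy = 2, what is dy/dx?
Apply d/dx to both sides, remembering that y depends on x. Each occurrence of y therefore brings in a y' = dy/dx via the chain rule.

With F(x, y) equal to the left-hand side minus the right, differentiate F term by term:
  d/dx[7x^2] = 14x
  d/dx[xy] = x·y' + y
  d/dx[y^2] = 2y·y'
  d/dx[-2] = 0
Adding these up, d/dx[F] = 0 becomes
  (14x + y) + (x + 2y)·y' = 0,
so isolating y',
  dy/dx = -(14x + y)/(x + 2y) = (-14x - y)/(x + 2y)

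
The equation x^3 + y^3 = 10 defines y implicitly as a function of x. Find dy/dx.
Take d/dx of both sides. Since y is implicitly a function of x, the chain rule attaches a y' = dy/dx factor whenever we differentiate through y.

Set F(x, y) = (left side) − (right side), so the curve is F = 0. Differentiating each term of F:
  d/dx[x^3] = 3x^2
  d/dx[y^3] = 3y^2·y'
  d/dx[-10] = 0

Collecting, the y'-free part is the partial derivative in x and the y' coefficient is the partial derivative in y:
  ∂F/∂x = 3x^2
  ∂F/∂y = 3y^2

so d/dx[F(x, y(x))] = ∂F/∂x + (∂F/∂y)·y' = 0. Rearranging,
  dy/dx = -(∂F/∂x)/(∂F/∂y) = -(3x^2)/(3y^2) = -x^2/y^2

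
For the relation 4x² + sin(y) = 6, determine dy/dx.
Differentiate the relation implicitly: treat y = y(x) and apply the chain rule, so every y-derivative picks up a y' = dy/dx factor.

With everything moved to the left-hand side, differentiate term by term:
  d/dx[4x^2] = 8x
  d/dx[sin(y)] = y'·cos(y)
  d/dx[-6] = 0

Separating the contributions that come from x directly and those that come through y:
  without y':      8x
  multiplying y':  cos(y)

so (8x) + (cos(y))·y' = 0, and therefore
  dy/dx = -(8x)/(cos(y)) = -8x/cos(y)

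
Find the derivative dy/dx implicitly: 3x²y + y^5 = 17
Take d/dx of both sides. Since y is implicitly a function of x, the chain rule attaches a y' = dy/dx factor whenever we differentiate through y.

Set F(x, y) = (left side) − (right side), so the curve is F = 0. Differentiating each term of F:
  d/dx[3x^2y] = 3x^2·y' + 6xy
  d/dx[y^5] = 5y^4·y'
  d/dx[-17] = 0

Collecting, the y'-free part is the partial derivative in x and the y' coefficient is the partial derivative in y:
  ∂F/∂x = 6xy
  ∂F/∂y = 3x^2 + 5y^4

so d/dx[F(x, y(x))] = ∂F/∂x + (∂F/∂y)·y' = 0. Rearranging,
  dy/dx = -(∂F/∂x)/(∂F/∂y) = -(6xy)/(3x^2 + 5y^4) = -6xy/(3x^2 + 5y^4)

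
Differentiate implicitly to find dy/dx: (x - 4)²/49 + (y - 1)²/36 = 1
Differentiate both sides with respect to x, treating y as y(x). By the chain rule, any term containing y contributes a factor of y' = dy/dx when we differentiate it.

Move every term to one side and write the relation as F(x, y) = 0. Term by term,
  d/dx[(x - 4)^2/49] = 2x/49 - 8/49
  d/dx[(y - 1)^2/36] = y'(y - 1)/18
  d/dx[-1] = 0

The pieces without y' make up ∂F/∂x and the coefficient of y' is ∂F/∂y:
  ∂F/∂x = 2x/49 - 8/49,
  ∂F/∂y = y/18 - 1/18.

Since d/dx[F] = ∂F/∂x + (∂F/∂y)·y' = 0, solve for y':
  (∂F/∂y)·y' = -∂F/∂x
  dy/dx = -(∂F/∂x)/(∂F/∂y) = -(2x/49 - 8/49)/(y/18 - 1/18)
        = -(2(x - 4)/49)/((y - 1)/18) = 36(4 - x)/(49(y - 1))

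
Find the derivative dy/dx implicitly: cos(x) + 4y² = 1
Take d/dx of both sides. Since y is implicitly a function of x, the chain rule attaches a y' = dy/dx factor whenever we differentiate through y.

Set F(x, y) = (left side) − (right side), so the curve is F = 0. Differentiating each term of F:
  d/dx[4y^2] = 8y·y'
  d/dx[cos(x)] = -sin(x)
  d/dx[-1] = 0

Collecting, the y'-free part is the partial derivative in x and the y' coefficient is the partial derivative in y:
  ∂F/∂x = -sin(x)
  ∂F/∂y = 8y

so d/dx[F(x, y(x))] = ∂F/∂x + (∂F/∂y)·y' = 0. Rearranging,
  dy/dx = -(∂F/∂x)/(∂F/∂y) = -(-sin(x))/(8y) = sin(x)/(8y)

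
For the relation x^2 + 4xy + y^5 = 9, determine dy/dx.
Take d/dx of both sides. Since y is implicitly a function of x, the chain rule attaches a y' = dy/dx factor whenever we differentiate through y.

Set F(x, y) = (left side) − (right side), so the curve is F = 0. Differentiating each term of F:
  d/dx[x^2] = 2x
  d/dx[4xy] = 4x·y' + 4y
  d/dx[y^5] = 5y^4·y'
  d/dx[-9] = 0

Collecting, the y'-free part is the partial derivative in x and the y' coefficient is the partial derivative in y:
  ∂F/∂x = 2x + 4y
  ∂F/∂y = 4x + 5y^4

so d/dx[F(x, y(x))] = ∂F/∂x + (∂F/∂y)·y' = 0. Rearranging,
  dy/dx = -(∂F/∂x)/(∂F/∂y) = -(2x + 4y)/(4x + 5y^4) = 2(-x - 2y)/(4x + 5y^4)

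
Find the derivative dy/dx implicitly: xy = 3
Apply d/dx to both sides, remembering that y depends on x. Each occurrence of y therefore brings in a y' = dy/dx via the chain rule.

With F(x, y) equal to the left-hand side minus the right, differentiate F term by term:
  d/dx[xy] = x·y' + y
  d/dx[-3] = 0
Adding these up, d/dx[F] = 0 becomes
  (y) + (x)·y' = 0,
so isolating y',
  dy/dx = -(y)/(x) = -y/x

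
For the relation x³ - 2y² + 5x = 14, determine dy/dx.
Take d/dx of both sides. Since y is implicitly a function of x, the chain rule attaches a y' = dy/dx factor whenever we differentiate through y.

Set F(x, y) = (left side) − (right side), so the curve is F = 0. Differentiating each term of F:
  d/dx[x^3] = 3x^2
  d/dx[5x] = 5
  d/dx[-2y^2] = -4y·y'
  d/dx[-14] = 0

Collecting, the y'-free part is the partial derivative in x and the y' coefficient is the partial derivative in y:
  ∂F/∂x = 3x^2 + 5
  ∂F/∂y = -4y

so d/dx[F(x, y(x))] = ∂F/∂x + (∂F/∂y)·y' = 0. Rearranging,
  dy/dx = -(∂F/∂x)/(∂F/∂y) = -(3x^2 + 5)/(-4y) = (3x^2 + 5)/(4y)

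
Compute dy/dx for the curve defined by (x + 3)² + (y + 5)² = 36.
Apply d/dx to both sides, remembering that y depends on x. Each occurrence of y therefore brings in a y' = dy/dx via the chain rule.

With F(x, y) equal to the left-hand side minus the right, differentiate F term by term:
  d/dx[(x + 3)^2] = 2x + 6
  d/dx[(y + 5)^2] = 2·y'(y + 5)
  d/dx[-36] = 0
Adding these up, d/dx[F] = 0 becomes
  (2x + 6) + (2y + 10)·y' = 0,
so isolating y',
  dy/dx = -(2x + 6)/(2y + 10) = (-x - 3)/(y + 5)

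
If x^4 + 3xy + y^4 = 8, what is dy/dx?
Differentiate both sides with respect to x, treating y as y(x). By the chain rule, any term containing y contributes a factor of y' = dy/dx when we differentiate it.

Move every term to one side and write the relation as F(x, y) = 0. Term by term,
  d/dx[x^4] = 4x^3
  d/dx[3xy] = 3x·y' + 3y
  d/dx[y^4] = 4y^3·y'
  d/dx[-8] = 0

The pieces without y' make up ∂F/∂x and the coefficient of y' is ∂F/∂y:
  ∂F/∂x = 4x^3 + 3y,
  ∂F/∂y = 3x + 4y^3.

Since d/dx[F] = ∂F/∂x + (∂F/∂y)·y' = 0, solve for y':
  (∂F/∂y)·y' = -∂F/∂x
  dy/dx = -(∂F/∂x)/(∂F/∂y) = -(4x^3 + 3y)/(3x + 4y^3) = (-4x^3 - 3y)/(3x + 4y^3)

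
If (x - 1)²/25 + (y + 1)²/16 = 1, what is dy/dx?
Differentiate the relation implicitly: treat y = y(x) and apply the chain rule, so every y-derivative picks up a y' = dy/dx factor.

With everything moved to the left-hand side, differentiate term by term:
  d/dx[(x - 1)^2/25] = 2x/25 - 2/25
  d/dx[(y + 1)^2/16] = y'(y + 1)/8
  d/dx[-1] = 0

Separating the contributions that come from x directly and those that come through y:
  without y':      2x/25 - 2/25
  multiplying y':  y/8 + 1/8

so (2x/25 - 2/25) + (y/8 + 1/8)·y' = 0, and therefore
  dy/dx = -(2x/25 - 2/25)/(y/8 + 1/8)
        = -(2(x - 1)/25)/((y + 1)/8) = 16(1 - x)/(25(y + 1))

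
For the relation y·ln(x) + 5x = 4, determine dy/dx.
Take d/dx of both sides. Since y is implicitly a function of x, the chain rule attaches a y' = dy/dx factor whenever we differentiate through y.

Set F(x, y) = (left side) − (right side), so the curve is F = 0. Differentiating each term of F:
  d/dx[5x] = 5
  d/dx[y·ln(x)] = y'·ln(x) + y/x
  d/dx[-4] = 0

Collecting, the y'-free part is the partial derivative in x and the y' coefficient is the partial derivative in y:
  ∂F/∂x = 5 + y/x
  ∂F/∂y = ln(x)

so d/dx[F(x, y(x))] = ∂F/∂x + (∂F/∂y)·y' = 0. Rearranging,
  dy/dx = -(∂F/∂x)/(∂F/∂y) = -(5 + y/x)/(ln(x))
        = -((5x + y)/x)/(ln(x)) = (-5x - y)/(x·ln(x))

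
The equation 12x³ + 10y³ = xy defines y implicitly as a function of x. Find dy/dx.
Take d/dx of both sides. Since y is implicitly a function of x, the chain rule attaches a y' = dy/dx factor whenever we differentiate through y.

Set F(x, y) = (left side) − (right side), so the curve is F = 0. Differentiating each term of F:
  d/dx[12x^3] = 36x^2
  d/dx[-xy] = -x·y' - y
  d/dx[10y^3] = 30y^2·y'

Collecting, the y'-free part is the partial derivative in x and the y' coefficient is the partial derivative in y:
  ∂F/∂x = 36x^2 - y
  ∂F/∂y = -x + 30y^2

so d/dx[F(x, y(x))] = ∂F/∂x + (∂F/∂y)·y' = 0. Rearranging,
  dy/dx = -(∂F/∂x)/(∂F/∂y) = -(36x^2 - y)/(-x + 30y^2) = (36x^2 - y)/(x - 30y^2)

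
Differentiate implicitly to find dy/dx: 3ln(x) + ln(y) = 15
Differentiate the relation implicitly: treat y = y(x) and apply the chain rule, so every y-derivative picks up a y' = dy/dx factor.

With everything moved to the left-hand side, differentiate term by term:
  d/dx[3ln(x)] = 3/x
  d/dx[ln(y)] = y'/y
  d/dx[-15] = 0

Separating the contributions that come from x directly and those that come through y:
  without y':      3/x
  multiplying y':  1/y

so (3/x) + (1/y)·y' = 0, and therefore
  dy/dx = -(3/x)/(1/y) = -3y/x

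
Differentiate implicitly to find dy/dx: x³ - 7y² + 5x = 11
Differentiate both sides with respect to x, treating y as y(x). By the chain rule, any term containing y contributes a factor of y' = dy/dx when we differentiate it.

Move every term to one side and write the relation as F(x, y) = 0. Term by term,
  d/dx[x^3] = 3x^2
  d/dx[5x] = 5
  d/dx[-7y^2] = -14y·y'
  d/dx[-11] = 0

The pieces without y' make up ∂F/∂x and the coefficient of y' is ∂F/∂y:
  ∂F/∂x = 3x^2 + 5,
  ∂F/∂y = -14y.

Since d/dx[F] = ∂F/∂x + (∂F/∂y)·y' = 0, solve for y':
  (∂F/∂y)·y' = -∂F/∂x
  dy/dx = -(∂F/∂x)/(∂F/∂y) = -(3x^2 + 5)/(-14y) = (3x^2 + 5)/(14y)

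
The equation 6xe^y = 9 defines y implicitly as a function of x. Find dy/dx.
Differentiate the relation implicitly: treat y = y(x) and apply the chain rule, so every y-derivative picks up a y' = dy/dx factor.

With everything moved to the left-hand side, differentiate term by term:
  d/dx[6x·e^(y)] = 6x·y'·e^(y) + 6e^(y)
  d/dx[-9] = 0

Separating the contributions that come from x directly and those that come through y:
  without y':      6e^(y)
  multiplying y':  6x·e^(y)

so (6e^(y)) + (6x·e^(y))·y' = 0, and therefore
  dy/dx = -(6e^(y))/(6x·e^(y)) = -1/x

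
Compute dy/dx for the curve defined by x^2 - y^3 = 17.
Differentiate the relation implicitly: treat y = y(x) and apply the chain rule, so every y-derivative picks up a y' = dy/dx factor.

With everything moved to the left-hand side, differentiate term by term:
  d/dx[x^2] = 2x
  d/dx[-y^3] = -3y^2·y'
  d/dx[-17] = 0

Separating the contributions that come from x directly and those that come through y:
  without y':      2x
  multiplying y':  -3y^2

so (2x) + (-3y^2)·y' = 0, and therefore
  dy/dx = -(2x)/(-3y^2) = 2x/(3y^2)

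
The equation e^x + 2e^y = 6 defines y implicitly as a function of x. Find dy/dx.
Differentiate both sides with respect to x, treating y as y(x). By the chain rule, any term containing y contributes a factor of y' = dy/dx when we differentiate it.

Move every term to one side and write the relation as F(x, y) = 0. Term by term,
  d/dx[e^(x)] = e^(x)
  d/dx[2e^(y)] = 2·y'·e^(y)
  d/dx[-6] = 0

The pieces without y' make up ∂F/∂x and the coefficient of y' is ∂F/∂y:
  ∂F/∂x = e^(x),
  ∂F/∂y = 2e^(y).

Since d/dx[F] = ∂F/∂x + (∂F/∂y)·y' = 0, solve for y':
  (∂F/∂y)·y' = -∂F/∂x
  dy/dx = -(∂F/∂x)/(∂F/∂y) = -(e^(x))/(2e^(y)) = -e^(x - y)/2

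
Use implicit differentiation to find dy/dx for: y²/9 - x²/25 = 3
Apply d/dx to both sides, remembering that y depends on x. Each occurrence of y therefore brings in a y' = dy/dx via the chain rule.

With F(x, y) equal to the left-hand side minus the right, differentiate F term by term:
  d/dx[-x^2/25] = -2x/25
  d/dx[y^2/9] = 2y·y'/9
  d/dx[-3] = 0
Adding these up, d/dx[F] = 0 becomes
  (-2x/25) + (2y/9)·y' = 0,
so isolating y',
  dy/dx = -(-2x/25)/(2y/9) = 9x/(25y)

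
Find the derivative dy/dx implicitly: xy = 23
Differentiate the relation implicitly: treat y = y(x) and apply the chain rule, so every y-derivative picks up a y' = dy/dx factor.

With everything moved to the left-hand side, differentiate term by term:
  d/dx[xy] = x·y' + y
  d/dx[-23] = 0

Separating the contributions that come from x directly and those that come through y:
  without y':      y
  multiplying y':  x

so (y) + (x)·y' = 0, and therefore
  dy/dx = -(y)/(x) = -y/x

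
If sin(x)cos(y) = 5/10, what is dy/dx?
Differentiate both sides with respect to x, treating y as y(x). By the chain rule, any term containing y contributes a factor of y' = dy/dx when we differentiate it.

Move every term to one side and write the relation as F(x, y) = 0. Term by term,
  d/dx[sin(x)·cos(y)] = -y'·sin(x)·sin(y) + cos(x)·cos(y)
  d/dx[-1/2] = 0

The pieces without y' make up ∂F/∂x and the coefficient of y' is ∂F/∂y:
  ∂F/∂x = cos(x)·cos(y),
  ∂F/∂y = -sin(x)·sin(y).

Since d/dx[F] = ∂F/∂x + (∂F/∂y)·y' = 0, solve for y':
  (∂F/∂y)·y' = -∂F/∂x
  dy/dx = -(∂F/∂x)/(∂F/∂y) = -(cos(x)·cos(y))/(-sin(x)·sin(y)) = 1/(tan(x)·tan(y))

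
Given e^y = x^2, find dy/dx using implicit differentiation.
Differentiate both sides with respect to x, treating y as y(x). By the chain rule, any term containing y contributes a factor of y' = dy/dx when we differentiate it.

Move every term to one side and write the relation as F(x, y) = 0. Term by term,
  d/dx[-x^2] = -2x
  d/dx[e^(y)] = y'·e^(y)

The pieces without y' make up ∂F/∂x and the coefficient of y' is ∂F/∂y:
  ∂F/∂x = -2x,
  ∂F/∂y = e^(y).

Since d/dx[F] = ∂F/∂x + (∂F/∂y)·y' = 0, solve for y':
  (∂F/∂y)·y' = -∂F/∂x
  dy/dx = -(∂F/∂x)/(∂F/∂y) = -(-2x)/(e^(y)) = 2x·e^(-y)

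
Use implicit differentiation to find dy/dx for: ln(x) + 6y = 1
Differentiate the relation implicitly: treat y = y(x) and apply the chain rule, so every y-derivative picks up a y' = dy/dx factor.

With everything moved to the left-hand side, differentiate term by term:
  d/dx[6y] = 6·y'
  d/dx[ln(x)] = 1/x
  d/dx[-1] = 0

Separating the contributions that come from x directly and those that come through y:
  without y':      1/x
  multiplying y':  6

so (1/x) + (6)·y' = 0, and therefore
  dy/dx = -(1/x)/(6) = -1/(6x)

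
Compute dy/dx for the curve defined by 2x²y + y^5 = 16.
Apply d/dx to both sides, remembering that y depends on x. Each occurrence of y therefore brings in a y' = dy/dx via the chain rule.

With F(x, y) equal to the left-hand side minus the right, differentiate F term by term:
  d/dx[2x^2y] = 2x^2·y' + 4xy
  d/dx[y^5] = 5y^4·y'
  d/dx[-16] = 0
Adding these up, d/dx[F] = 0 becomes
  (4xy) + (2x^2 + 5y^4)·y' = 0,
so isolating y',
  dy/dx = -(4xy)/(2x^2 + 5y^4) = -4xy/(2x^2 + 5y^4)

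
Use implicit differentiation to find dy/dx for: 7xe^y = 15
Take d/dx of both sides. Since y is implicitly a function of x, the chain rule attaches a y' = dy/dx factor whenever we differentiate through y.

Set F(x, y) = (left side) − (right side), so the curve is F = 0. Differentiating each term of F:
  d/dx[7x·e^(y)] = 7x·y'·e^(y) + 7e^(y)
  d/dx[-15] = 0

Collecting, the y'-free part is the partial derivative in x and the y' coefficient is the partial derivative in y:
  ∂F/∂x = 7e^(y)
  ∂F/∂y = 7x·e^(y)

so d/dx[F(x, y(x))] = ∂F/∂x + (∂F/∂y)·y' = 0. Rearranging,
  dy/dx = -(∂F/∂x)/(∂F/∂y) = -(7e^(y))/(7x·e^(y)) = -1/x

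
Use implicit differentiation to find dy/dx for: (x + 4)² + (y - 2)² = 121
Differentiate the relation implicitly: treat y = y(x) and apply the chain rule, so every y-derivative picks up a y' = dy/dx factor.

With everything moved to the left-hand side, differentiate term by term:
  d/dx[(x + 4)^2] = 2x + 8
  d/dx[(y - 2)^2] = 2·y'(y - 2)
  d/dx[-121] = 0

Separating the contributions that come from x directly and those that come through y:
  without y':      2x + 8
  multiplying y':  2y - 4

so (2x + 8) + (2y - 4)·y' = 0, and therefore
  dy/dx = -(2x + 8)/(2y - 4) = (-x - 4)/(y - 2)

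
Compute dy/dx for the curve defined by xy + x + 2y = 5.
Differentiate both sides with respect to x, treating y as y(x). By the chain rule, any term containing y contributes a factor of y' = dy/dx when we differentiate it.

Move every term to one side and write the relation as F(x, y) = 0. Term by term,
  d/dx[xy] = x·y' + y
  d/dx[x] = 1
  d/dx[2y] = 2·y'
  d/dx[-5] = 0

The pieces without y' make up ∂F/∂x and the coefficient of y' is ∂F/∂y:
  ∂F/∂x = y + 1,
  ∂F/∂y = x + 2.

Since d/dx[F] = ∂F/∂x + (∂F/∂y)·y' = 0, solve for y':
  (∂F/∂y)·y' = -∂F/∂x
  dy/dx = -(∂F/∂x)/(∂F/∂y) = -(y + 1)/(x + 2) = (-y - 1)/(x + 2)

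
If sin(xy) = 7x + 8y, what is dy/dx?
Apply d/dx to both sides, remembering that y depends on x. Each occurrence of y therefore brings in a y' = dy/dx via the chain rule.

With F(x, y) equal to the left-hand side minus the right, differentiate F term by term:
  d/dx[-7x] = -7
  d/dx[-8y] = -8·y'
  d/dx[sin(xy)] = (x·y' + y)·cos(xy)
Adding these up, d/dx[F] = 0 becomes
  (y·cos(xy) - 7) + (x·cos(xy) - 8)·y' = 0,
so isolating y',
  dy/dx = -(y·cos(xy) - 7)/(x·cos(xy) - 8) = (-y·cos(xy) + 7)/(x·cos(xy) - 8)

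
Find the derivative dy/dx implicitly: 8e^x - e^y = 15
Differentiate the relation implicitly: treat y = y(x) and apply the chain rule, so every y-derivative picks up a y' = dy/dx factor.

With everything moved to the left-hand side, differentiate term by term:
  d/dx[8e^(x)] = 8e^(x)
  d/dx[-e^(y)] = -y'·e^(y)
  d/dx[-15] = 0

Separating the contributions that come from x directly and those that come through y:
  without y':      8e^(x)
  multiplying y':  -e^(y)

so (8e^(x)) + (-e^(y))·y' = 0, and therefore
  dy/dx = -(8e^(x))/(-e^(y)) = 8e^(x - y)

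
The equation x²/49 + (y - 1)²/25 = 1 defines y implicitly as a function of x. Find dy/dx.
Apply d/dx to both sides, remembering that y depends on x. Each occurrence of y therefore brings in a y' = dy/dx via the chain rule.

With F(x, y) equal to the left-hand side minus the right, differentiate F term by term:
  d/dx[x^2/49] = 2x/49
  d/dx[(y - 1)^2/25] = 2·y'(y - 1)/25
  d/dx[-1] = 0
Adding these up, d/dx[F] = 0 becomes
  (2x/49) + (2y/25 - 2/25)·y' = 0,
so isolating y',
  dy/dx = -(2x/49)/(2y/25 - 2/25)
        = -(2x/49)/(2(y - 1)/25) = -25x/(49y - 49)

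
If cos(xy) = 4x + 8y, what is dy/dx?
Take d/dx of both sides. Since y is implicitly a function of x, the chain rule attaches a y' = dy/dx factor whenever we differentiate through y.

Set F(x, y) = (left side) − (right side), so the curve is F = 0. Differentiating each term of F:
  d/dx[-4x] = -4
  d/dx[-8y] = -8·y'
  d/dx[cos(xy)] = -(x·y' + y)·sin(xy)

Collecting, the y'-free part is the partial derivative in x and the y' coefficient is the partial derivative in y:
  ∂F/∂x = -y·sin(xy) - 4
  ∂F/∂y = -x·sin(xy) - 8

so d/dx[F(x, y(x))] = ∂F/∂x + (∂F/∂y)·y' = 0. Rearranging,
  dy/dx = -(∂F/∂x)/(∂F/∂y) = -(-y·sin(xy) - 4)/(-x·sin(xy) - 8) = -(y·sin(xy) + 4)/(x·sin(xy) + 8)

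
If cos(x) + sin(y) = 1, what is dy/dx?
Differentiate the relation implicitly: treat y = y(x) and apply the chain rule, so every y-derivative picks up a y' = dy/dx factor.

With everything moved to the left-hand side, differentiate term by term:
  d/dx[sin(y)] = y'·cos(y)
  d/dx[cos(x)] = -sin(x)
  d/dx[-1] = 0

Separating the contributions that come from x directly and those that come through y:
  without y':      -sin(x)
  multiplying y':  cos(y)

so (-sin(x)) + (cos(y))·y' = 0, and therefore
  dy/dx = -(-sin(x))/(cos(y)) = sin(x)/cos(y)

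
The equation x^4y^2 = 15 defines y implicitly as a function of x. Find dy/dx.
Differentiate the relation implicitly: treat y = y(x) and apply the chain rule, so every y-derivative picks up a y' = dy/dx factor.

With everything moved to the left-hand side, differentiate term by term:
  d/dx[x^4y^2] = 2x^4y·y' + 4x^3y^2
  d/dx[-15] = 0

Separating the contributions that come from x directly and those that come through y:
  without y':      4x^3y^2
  multiplying y':  2x^4y

so (4x^3y^2) + (2x^4y)·y' = 0, and therefore
  dy/dx = -(4x^3y^2)/(2x^4y) = -2y/x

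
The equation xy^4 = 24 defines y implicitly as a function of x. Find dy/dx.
Apply d/dx to both sides, remembering that y depends on x. Each occurrence of y therefore brings in a y' = dy/dx via the chain rule.

With F(x, y) equal to the left-hand side minus the right, differentiate F term by term:
  d/dx[xy^4] = 4xy^3·y' + y^4
  d/dx[-24] = 0
Adding these up, d/dx[F] = 0 becomes
  (y^4) + (4xy^3)·y' = 0,
so isolating y',
  dy/dx = -(y^4)/(4xy^3) = -y/(4x)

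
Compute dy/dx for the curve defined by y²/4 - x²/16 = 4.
Differentiate both sides with respect to x, treating y as y(x). By the chain rule, any term containing y contributes a factor of y' = dy/dx when we differentiate it.

Move every term to one side and write the relation as F(x, y) = 0. Term by term,
  d/dx[-x^2/16] = -x/8
  d/dx[y^2/4] = y·y'/2
  d/dx[-4] = 0

The pieces without y' make up ∂F/∂x and the coefficient of y' is ∂F/∂y:
  ∂F/∂x = -x/8,
  ∂F/∂y = y/2.

Since d/dx[F] = ∂F/∂x + (∂F/∂y)·y' = 0, solve for y':
  (∂F/∂y)·y' = -∂F/∂x
  dy/dx = -(∂F/∂x)/(∂F/∂y) = -(-x/8)/(y/2) = x/(4y)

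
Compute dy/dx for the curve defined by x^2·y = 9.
Take d/dx of both sides. Since y is implicitly a function of x, the chain rule attaches a y' = dy/dx factor whenever we differentiate through y.

Set F(x, y) = (left side) − (right side), so the curve is F = 0. Differentiating each term of F:
  d/dx[x^2y] = x^2·y' + 2xy
  d/dx[-9] = 0

Collecting, the y'-free part is the partial derivative in x and the y' coefficient is the partial derivative in y:
  ∂F/∂x = 2xy
  ∂F/∂y = x^2

so d/dx[F(x, y(x))] = ∂F/∂x + (∂F/∂y)·y' = 0. Rearranging,
  dy/dx = -(∂F/∂x)/(∂F/∂y) = -(2xy)/(x^2) = -2y/x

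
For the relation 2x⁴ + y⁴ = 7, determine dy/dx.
Apply d/dx to both sides, remembering that y depends on x. Each occurrence of y therefore brings in a y' = dy/dx via the chain rule.

With F(x, y) equal to the left-hand side minus the right, differentiate F term by term:
  d/dx[2x^4] = 8x^3
  d/dx[y^4] = 4y^3·y'
  d/dx[-7] = 0
Adding these up, d/dx[F] = 0 becomes
  (8x^3) + (4y^3)·y' = 0,
so isolating y',
  dy/dx = -(8x^3)/(4y^3) = -2x^3/y^3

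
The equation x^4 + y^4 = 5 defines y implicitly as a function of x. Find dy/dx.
Differentiate both sides with respect to x, treating y as y(x). By the chain rule, any term containing y contributes a factor of y' = dy/dx when we differentiate it.

Move every term to one side and write the relation as F(x, y) = 0. Term by term,
  d/dx[x^4] = 4x^3
  d/dx[y^4] = 4y^3·y'
  d/dx[-5] = 0

The pieces without y' make up ∂F/∂x and the coefficient of y' is ∂F/∂y:
  ∂F/∂x = 4x^3,
  ∂F/∂y = 4y^3.

Since d/dx[F] = ∂F/∂x + (∂F/∂y)·y' = 0, solve for y':
  (∂F/∂y)·y' = -∂F/∂x
  dy/dx = -(∂F/∂x)/(∂F/∂y) = -(4x^3)/(4y^3) = -x^3/y^3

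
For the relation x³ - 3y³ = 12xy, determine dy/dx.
Differentiate the relation implicitly: treat y = y(x) and apply the chain rule, so every y-derivative picks up a y' = dy/dx factor.

With everything moved to the left-hand side, differentiate term by term:
  d/dx[x^3] = 3x^2
  d/dx[-12xy] = -12x·y' - 12y
  d/dx[-3y^3] = -9y^2·y'

Separating the contributions that come from x directly and those that come through y:
  without y':      3x^2 - 12y
  multiplying y':  -12x - 9y^2

so (3x^2 - 12y) + (-12x - 9y^2)·y' = 0, and therefore
  dy/dx = -(3x^2 - 12y)/(-12x - 9y^2) = (x^2 - 4y)/(4x + 3y^2)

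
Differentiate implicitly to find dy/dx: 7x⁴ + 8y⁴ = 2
Differentiate the relation implicitly: treat y = y(x) and apply the chain rule, so every y-derivative picks up a y' = dy/dx factor.

With everything moved to the left-hand side, differentiate term by term:
  d/dx[7x^4] = 28x^3
  d/dx[8y^4] = 32y^3·y'
  d/dx[-2] = 0

Separating the contributions that come from x directly and those that come through y:
  without y':      28x^3
  multiplying y':  32y^3

so (28x^3) + (32y^3)·y' = 0, and therefore
  dy/dx = -(28x^3)/(32y^3) = -7x^3/(8y^3)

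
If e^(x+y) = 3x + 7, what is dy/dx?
Take d/dx of both sides. Since y is implicitly a function of x, the chain rule attaches a y' = dy/dx factor whenever we differentiate through y.

Set F(x, y) = (left side) − (right side), so the curve is F = 0. Differentiating each term of F:
  d/dx[-3x] = -3
  d/dx[e^(x + y)] = (y' + 1)·e^(x + y)
  d/dx[-7] = 0

Collecting, the y'-free part is the partial derivative in x and the y' coefficient is the partial derivative in y:
  ∂F/∂x = e^(x + y) - 3
  ∂F/∂y = e^(x + y)

so d/dx[F(x, y(x))] = ∂F/∂x + (∂F/∂y)·y' = 0. Rearranging,
  dy/dx = -(∂F/∂x)/(∂F/∂y) = -(e^(x + y) - 3)/(e^(x + y)) = 3e^(-x - y) - 1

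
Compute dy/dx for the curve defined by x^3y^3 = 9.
Differentiate the relation implicitly: treat y = y(x) and apply the chain rule, so every y-derivative picks up a y' = dy/dx factor.

With everything moved to the left-hand side, differentiate term by term:
  d/dx[x^3y^3] = 3x^3y^2·y' + 3x^2y^3
  d/dx[-9] = 0

Separating the contributions that come from x directly and those that come through y:
  without y':      3x^2y^3
  multiplying y':  3x^3y^2

so (3x^2y^3) + (3x^3y^2)·y' = 0, and therefore
  dy/dx = -(3x^2y^3)/(3x^3y^2) = -y/x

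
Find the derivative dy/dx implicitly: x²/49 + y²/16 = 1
Differentiate the relation implicitly: treat y = y(x) and apply the chain rule, so every y-derivative picks up a y' = dy/dx factor.

With everything moved to the left-hand side, differentiate term by term:
  d/dx[x^2/49] = 2x/49
  d/dx[y^2/16] = y·y'/8
  d/dx[-1] = 0

Separating the contributions that come from x directly and those that come through y:
  without y':      2x/49
  multiplying y':  y/8

so (2x/49) + (y/8)·y' = 0, and therefore
  dy/dx = -(2x/49)/(y/8) = -16x/(49y)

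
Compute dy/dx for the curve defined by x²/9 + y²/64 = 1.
Differentiate the relation implicitly: treat y = y(x) and apply the chain rule, so every y-derivative picks up a y' = dy/dx factor.

With everything moved to the left-hand side, differentiate term by term:
  d/dx[x^2/9] = 2x/9
  d/dx[y^2/64] = y·y'/32
  d/dx[-1] = 0

Separating the contributions that come from x directly and those that come through y:
  without y':      2x/9
  multiplying y':  y/32

so (2x/9) + (y/32)·y' = 0, and therefore
  dy/dx = -(2x/9)/(y/32) = -64x/(9y)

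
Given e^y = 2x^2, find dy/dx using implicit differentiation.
Differentiate both sides with respect to x, treating y as y(x). By the chain rule, any term containing y contributes a factor of y' = dy/dx when we differentiate it.

Move every term to one side and write the relation as F(x, y) = 0. Term by term,
  d/dx[-2x^2] = -4x
  d/dx[e^(y)] = y'·e^(y)

The pieces without y' make up ∂F/∂x and the coefficient of y' is ∂F/∂y:
  ∂F/∂x = -4x,
  ∂F/∂y = e^(y).

Since d/dx[F] = ∂F/∂x + (∂F/∂y)·y' = 0, solve for y':
  (∂F/∂y)·y' = -∂F/∂x
  dy/dx = -(∂F/∂x)/(∂F/∂y) = -(-4x)/(e^(y)) = 4x·e^(-y)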